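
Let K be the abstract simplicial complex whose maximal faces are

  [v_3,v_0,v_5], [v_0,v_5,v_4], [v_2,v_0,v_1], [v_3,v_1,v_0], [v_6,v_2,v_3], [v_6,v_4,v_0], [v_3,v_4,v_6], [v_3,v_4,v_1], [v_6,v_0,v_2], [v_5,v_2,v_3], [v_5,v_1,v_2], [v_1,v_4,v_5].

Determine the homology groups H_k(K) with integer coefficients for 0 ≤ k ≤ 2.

Fix the vertex order v_0 < v_1 < v_2 < v_3 < v_4 < v_5 < v_6 and write every simplex with vertices in increasing order. Then dim K = 2 and the simplices of K are:

  0-simplices (7): [v_0], [v_1], [v_2], [v_3], [v_4], [v_5], [v_6]
  1-simplices (18): (18 of them)
  2-simplices (12): (12 of them)

giving chain groups C_0 ≅ Z^7, C_1 ≅ Z^18, C_2 ≅ Z^12.

Boundary ∂_1: C_1 → C_0 maps an edge to its endpoints' difference, ∂[p,q] = q − p.
As a 7×18 matrix over Z this has rank 6, with invariant factors (1,1,1,1,1,1).

Boundary ∂_2: C_2 → C_1 acts by ∂[p,q,r] = [q,r] − [p,r] + [p,q]. For instance
  ∂[v_0,v_2,v_6] = [v_2,v_6] − [v_0,v_6] + [v_0,v_2],
  ∂[v_3,v_4,v_6] = [v_4,v_6] − [v_3,v_6] + [v_3,v_4].
The resulting 18×12 matrix has rank 12, and its Smith normal form has invariant factors (1,1,1,1,1,1,1,1,1,1,1,2).

Now H_k = ker ∂_k / im ∂_{k+1}, so:

  H_0: rank C_0 − rank ∂_1 = 7 − 6 = 1, and the invariant factors of ∂_1 are all 1, so H_0 = Z.
  H_1: rank ker ∂_1 − rank ∂_2 = (18 − 6) − 12 = 0, and ∂_2 has invariant factor 2 > 1, so H_1 = Z_2.
  H_2: rank ker ∂_2 − rank ∂_3 = (12 − 12) − 0 = 0, and there is no ∂_3, so H_2 = 0.

As a check, the Euler characteristic is 7 − 18 + 12 = 1, which agrees with 1 − 0 + 0 = 1.
(K is a triangulation of the real projective plane RP^2.)

H_0 = Z,  H_1 = Z_2,  H_2 = 0.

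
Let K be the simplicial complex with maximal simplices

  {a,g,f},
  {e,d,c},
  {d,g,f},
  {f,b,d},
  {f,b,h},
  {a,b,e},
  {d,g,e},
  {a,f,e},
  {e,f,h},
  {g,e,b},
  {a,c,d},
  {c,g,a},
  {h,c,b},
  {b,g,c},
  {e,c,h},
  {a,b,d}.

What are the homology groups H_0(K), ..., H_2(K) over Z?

We work with the vertex ordering a < b < c < d < e < f < g < h. The simplices of K, each written with vertices in increasing order, are:

  0-simplices (8): a, b, c, d, e, f, g, h
  1-simplices (24): ab, ac, ad, ae, af, ag, bc, bd, be, bf, bg, bh, cd, ce, cg, ch, de, df, dg, ef, eg, eh, fg, fh
  2-simplices (16): abd, abe, acd, acg, aef, afg, bcg, bch, bdf, beg, bfh, cde, ceh, deg, dfg, efh

Hence C_0 ≅ Z^8, C_1 ≅ Z^24, C_2 ≅ Z^16.

∂_1: C_1 → C_0 sends each edge [p,q] (with p < q) to q − p. For instance
  ∂ag = g − a.
As a 8×24 matrix over Z this has rank 7, with invariant factors (1,1,1,1,1,1,1).

Boundary ∂_2: C_2 → C_1 maps a triangle to the signed sum of its edges. For instance
  ∂efh = fh − eh + ef,
  ∂deg = eg − dg + de.
The resulting 24×16 matrix has rank 15, and its Smith normal form has invariant factors (1,1,1,1,1,1,1,1,1,1,1,1,1,1,1).

Computing H_k = (kernel of ∂_k) / (image of ∂_{k+1}):

  H_0: rank C_0 − rank ∂_1 = 8 − 7 = 1, and the invariant factors of ∂_1 are all 1, so H_0 = Z.
  H_1: rank ker ∂_1 − rank ∂_2 = (24 − 7) − 15 = 2, and the invariant factors of ∂_2 are all 1, so H_1 = Z^2.
  H_2: rank ker ∂_2 − rank ∂_3 = (16 − 15) − 0 = 1, and there is no ∂_3, so H_2 = Z.

H_0 = Z,  H_1 = Z^2,  H_2 = Z.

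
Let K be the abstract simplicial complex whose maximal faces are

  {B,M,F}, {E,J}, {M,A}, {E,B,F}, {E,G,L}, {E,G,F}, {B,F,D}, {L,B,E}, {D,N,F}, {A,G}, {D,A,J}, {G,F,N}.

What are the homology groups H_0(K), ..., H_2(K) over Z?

Take the total order A < B < D < E < F < G < J < L < M < N on the vertex set. Then K (dimension 2) consists of the simplices:

  0-simplices (10): A, B, D, E, F, G, J, L, M, N
  1-simplices (21): AD, AG, AJ, AM, BD, BE, BF, BL, BM, DF, DJ, DN, EF, EG, EJ, EL, FG, FM, FN, GL, GN
  2-simplices (9): ADJ, BDF, BEF, BEL, BFM, DFN, EFG, EGL, FGN

giving chain groups C_0 ≅ Z^10, C_1 ≅ Z^21, C_2 ≅ Z^9.

∂_1: C_1 → C_0 sends each edge [p,q] (with p < q) to q − p. For instance
  ∂GL = L − G.
This gives a 10×21 integer matrix of rank 9; reducing to Smith normal form yields diagonal entries (1,1,1,1,1,1,1,1,1).

∂_2: C_2 → C_1 maps a triangle to the signed sum of its edges. For instance
  ∂FGN = GN − FN + FG,
  ∂EFG = FG − EG + EF.
As a 21×9 matrix over Z this has rank 9, with invariant factors (1,1,1,1,1,1,1,1,1).

From H_k ≅ ker(∂_k) / im(∂_{k+1}) we obtain:

  H_0: rank C_0 − rank ∂_1 = 10 − 9 = 1, and the invariant factors of ∂_1 are all 1, so H_0 = Z.
  H_1: rank ker ∂_1 − rank ∂_2 = (21 − 9) − 9 = 3, and the invariant factors of ∂_2 are all 1, so H_1 = Z^3.
  H_2: rank ker ∂_2 − rank ∂_3 = (9 − 9) − 0 = 0, and there is no ∂_3, so H_2 = 0.

As a check, the Euler characteristic is 10 − 21 + 9 = -2, which agrees with 1 − 3 + 0 = -2.

H_0 = Z,  H_1 = Z^3,  H_2 = 0.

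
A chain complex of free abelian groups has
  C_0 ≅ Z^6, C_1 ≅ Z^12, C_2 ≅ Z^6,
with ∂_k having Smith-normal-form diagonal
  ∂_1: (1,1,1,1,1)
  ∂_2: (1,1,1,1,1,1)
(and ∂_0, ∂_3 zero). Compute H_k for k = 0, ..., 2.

H_0: b_0 = 6 − 0 − 5 = 1; torsion from ∂_1 factors > 1: none. So H_0 = Z.
H_1: b_1 = 12 − 5 − 6 = 1; torsion from ∂_2 factors > 1: none. So H_1 = Z.
H_2: b_2 = 6 − 6 − 0 = 0; torsion from ∂_3 factors > 1: none. So H_2 = 0.

H_0 = Z,  H_1 = Z,  H_2 = 0.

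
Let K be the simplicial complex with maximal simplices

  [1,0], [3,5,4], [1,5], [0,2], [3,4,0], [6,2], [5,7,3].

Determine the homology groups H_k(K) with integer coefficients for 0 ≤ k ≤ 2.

H_0 = Z,  H_1 = Z,  H_2 = 0.

Fix the vertex order 0 < 1 < 2 < 3 < 4 < 5 < 6 < 7 and write every simplex with vertices in increasing order. Then dim K = 2 and the simplices of K are:

  0-simplices (8): [0], [1], [2], [3], [4], [5], [6], [7]
  1-simplices (11): [0,1], [0,2], [0,3], [0,4], [1,5], [2,6], [3,4], [3,5], [3,7], [4,5], [5,7]
  2-simplices (3): [0,3,4], [3,4,5], [3,5,7]

giving chain groups C_0 ≅ Z^8, C_1 ≅ Z^11, C_2 ≅ Z^3.

∂_1: C_1 → C_0 sends each edge [p,q] (with p < q) to q − p. For instance
  ∂[3,4] = [4] − [3].
The 8×11 boundary matrix has rank 7 and Smith normal form diag(1,1,1,1,1,1,1).

The boundary map ∂_2: C_2 → C_1 maps a triangle to the signed sum of its edges. For instance
  ∂[0,3,4] = [3,4] − [0,4] + [0,3],
  ∂[3,5,7] = [5,7] − [3,7] + [3,5].
This gives a 11×3 integer matrix of rank 3; reducing to Smith normal form yields diagonal entries (1,1,1).

Computing H_k = (kernel of ∂_k) / (image of ∂_{k+1}):

  H_0: rank C_0 − rank ∂_1 = 8 − 7 = 1, and the invariant factors of ∂_1 are all 1, so H_0 ≅ Z.
  H_1: rank ker ∂_1 − rank ∂_2 = (11 − 7) − 3 = 1, and the invariant factors of ∂_2 are all 1, so H_1 ≅ Z.
  H_2: rank ker ∂_2 − rank ∂_3 = (3 − 3) − 0 = 0, and there is no ∂_3, so H_2 ≅ 0.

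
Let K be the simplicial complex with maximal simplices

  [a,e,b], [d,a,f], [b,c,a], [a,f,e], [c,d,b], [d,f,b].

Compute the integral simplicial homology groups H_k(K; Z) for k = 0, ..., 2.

H_0 = Z,  H_1 = Z,  H_2 = 0.

Take the total order a < b < c < d < e < f on the vertex set. Then K (dimension 2) consists of the simplices:

  0-simplices (6): a, b, c, d, e, f
  1-simplices (12): ab, ac, ad, ae, af, bc, bd, be, bf, cd, df, ef
  2-simplices (6): abc, abe, adf, aef, bcd, bdf

Hence C_0 ≅ Z^6, C_1 ≅ Z^12, C_2 ≅ Z^6.

Boundary ∂_1: C_1 → C_0 is given by ∂[p,q] = [q] − [p].
The 6×12 boundary matrix has rank 5 and Smith normal form diag(1,1,1,1,1).

∂_2: C_2 → C_1 acts by ∂[p,q,r] = [q,r] − [p,r] + [p,q]. For instance
  ∂abc = bc − ac + ab,
  ∂abe = be − ae + ab.
This gives a 12×6 integer matrix of rank 6; reducing to Smith normal form yields diagonal entries (1,1,1,1,1,1).

From H_k ≅ ker(∂_k) / im(∂_{k+1}) we obtain:

  H_0: rank C_0 − rank ∂_1 = 6 − 5 = 1, and the invariant factors of ∂_1 are all 1, so H_0 ≅ Z.
  H_1: rank ker ∂_1 − rank ∂_2 = (12 − 5) − 6 = 1, and the invariant factors of ∂_2 are all 1, so H_1 ≅ Z.
  H_2: rank ker ∂_2 − rank ∂_3 = (6 − 6) − 0 = 0, and there is no ∂_3, so H_2 ≅ 0.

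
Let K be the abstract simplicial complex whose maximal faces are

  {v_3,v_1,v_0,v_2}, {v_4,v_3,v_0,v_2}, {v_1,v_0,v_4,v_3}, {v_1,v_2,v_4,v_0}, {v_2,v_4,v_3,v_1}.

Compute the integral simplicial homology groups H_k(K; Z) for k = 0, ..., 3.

Take the total order v_0 < v_1 < v_2 < v_3 < v_4 on the vertex set. Then K (dimension 3) consists of the simplices:

  0-simplices (5): [v_0], [v_1], [v_2], [v_3], [v_4]
  1-simplices (10): [v_0,v_1], [v_0,v_2], [v_0,v_3], [v_0,v_4], [v_1,v_2], [v_1,v_3], [v_1,v_4], [v_2,v_3], [v_2,v_4], [v_3,v_4]
  2-simplices (10): [v_0,v_1,v_2], [v_0,v_1,v_3], [v_0,v_1,v_4], [v_0,v_2,v_3], [v_0,v_2,v_4], [v_0,v_3,v_4], [v_1,v_2,v_3], [v_1,v_2,v_4], [v_1,v_3,v_4], [v_2,v_3,v_4]
  3-simplices (5): [v_0,v_1,v_2,v_3], [v_0,v_1,v_2,v_4], [v_0,v_1,v_3,v_4], [v_0,v_2,v_3,v_4], [v_1,v_2,v_3,v_4]

so the chain groups are C_0 ≅ Z^5, C_1 ≅ Z^10, C_2 ≅ Z^10, C_3 ≅ Z^5.

Boundary ∂_1: C_1 → C_0 maps an edge to its endpoints' difference, ∂[p,q] = q − p. For instance
  ∂[v_0,v_2] = [v_2] − [v_0].
The resulting 5×10 matrix has rank 4, and its Smith normal form has invariant factors (1,1,1,1).

The boundary map ∂_2: C_2 → C_1 acts by ∂[p,q,r] = [q,r] − [p,r] + [p,q]. For instance
  ∂[v_0,v_2,v_3] = [v_2,v_3] − [v_0,v_3] + [v_0,v_2],
  ∂[v_0,v_1,v_3] = [v_1,v_3] − [v_0,v_3] + [v_0,v_1].
The resulting 10×10 matrix has rank 6, and its Smith normal form has invariant factors (1,1,1,1,1,1).

Boundary ∂_3: C_3 → C_2 sends each 3-simplex σ to the alternating sum Σ_i (−1)^i (σ with its i-th vertex removed). For instance
  ∂[v_0,v_1,v_2,v_4] = [v_1,v_2,v_4] − [v_0,v_2,v_4] + [v_0,v_1,v_4] − [v_0,v_1,v_2],
  ∂[v_0,v_2,v_3,v_4] = [v_2,v_3,v_4] − [v_0,v_3,v_4] + [v_0,v_2,v_4] − [v_0,v_2,v_3].
The 10×5 boundary matrix has rank 4 and Smith normal form diag(1,1,1,1).

Computing H_k = (kernel of ∂_k) / (image of ∂_{k+1}):

  H_0: rank C_0 − rank ∂_1 = 5 − 4 = 1, and the invariant factors of ∂_1 are all 1, so H_0 ≅ Z.
  H_1: rank ker ∂_1 − rank ∂_2 = (10 − 4) − 6 = 0, and the invariant factors of ∂_2 are all 1, so H_1 ≅ 0.
  H_2: rank ker ∂_2 − rank ∂_3 = (10 − 6) − 4 = 0, and the invariant factors of ∂_3 are all 1, so H_2 ≅ 0.
  H_3: rank ker ∂_3 − rank ∂_4 = (5 − 4) − 0 = 1, and there is no ∂_4, so H_3 ≅ Z.

H_0 = Z,  H_1 = 0,  H_2 = 0,  H_3 = Z.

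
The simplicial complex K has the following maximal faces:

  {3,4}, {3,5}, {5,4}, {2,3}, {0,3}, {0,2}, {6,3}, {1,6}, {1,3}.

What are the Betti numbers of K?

b_0 = 1, b_1 = 3.

Order the vertices as 0 < 1 < 2 < 3 < 4 < 5 < 6. Listing each simplex with vertices in this order, K has dimension 1 with simplices:

  0-simplices (7): [0], [1], [2], [3], [4], [5], [6]
  1-simplices (9): [0,2], [0,3], [1,3], [1,6], [2,3], [3,4], [3,5], [3,6], [4,5]

Hence C_0 ≅ Z^7, C_1 ≅ Z^9.

Boundary ∂_1: C_1 → C_0 sends each edge [p,q] (with p < q) to q − p.
The resulting 7×9 matrix has rank 6, and its Smith normal form has invariant factors (1,1,1,1,1,1).

Computing H_k = (kernel of ∂_k) / (image of ∂_{k+1}):

  H_0: rank C_0 − rank ∂_1 = 7 − 6 = 1, and the invariant factors of ∂_1 are all 1, so H_0 ≅ Z.
  H_1: rank ker ∂_1 − rank ∂_2 = (9 − 6) − 0 = 3, and there is no ∂_2, so H_1 ≅ Z^3.

As a check, the Euler characteristic is 7 − 9 = -2, which agrees with 1 − 3 = -2.

Hence the Betti numbers are b_0 = 1, b_1 = 3.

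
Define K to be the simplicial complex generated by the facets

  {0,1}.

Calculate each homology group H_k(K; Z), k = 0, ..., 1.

We work with the vertex ordering 0 < 1. The simplices of K, each written with vertices in increasing order, are:

  0-simplices (2): [0], [1]
  1-simplices (1): [0,1]

giving chain groups C_0 ≅ Z^2, C_1 ≅ Z^1.

The boundary map ∂_1: C_1 → C_0 maps an edge to its endpoints' difference, ∂[p,q] = q − p. For instance
  ∂[0,1] = [1] − [0].
As a 2×1 matrix over Z this has rank 1, with invariant factors (1).

Reading off H_k = ker ∂_k / im ∂_{k+1}:

  H_0: rank C_0 − rank ∂_1 = 2 − 1 = 1, and the invariant factors of ∂_1 are all 1, so H_0 ≅ Z.
  H_1: rank ker ∂_1 − rank ∂_2 = (1 − 1) − 0 = 0, and there is no ∂_2, so H_1 ≅ 0.

(K is a triangulation of the 1-simplex.)

H_0 ≅ Z,  H_1 = 0.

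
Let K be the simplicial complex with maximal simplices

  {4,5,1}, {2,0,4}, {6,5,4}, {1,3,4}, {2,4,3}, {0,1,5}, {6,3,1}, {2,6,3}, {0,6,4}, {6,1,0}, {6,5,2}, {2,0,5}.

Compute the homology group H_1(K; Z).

Order the vertices as 0 < 1 < 2 < 3 < 4 < 5 < 6. Listing each simplex with vertices in this order, K has dimension 2 with simplices:

  0-simplices (7): [0], [1], [2], [3], [4], [5], [6]
  1-simplices (18): [0,1], [0,2], [0,4], [0,5], [0,6], [1,3], [1,4], [1,5], [1,6], [2,3], [2,4], [2,5], [2,6], [3,4], [3,6], [4,5], [4,6], [5,6]
  2-simplices (12): [0,1,5], [0,1,6], [0,2,4], [0,2,5], [0,4,6], [1,3,4], [1,3,6], [1,4,5], [2,3,4], [2,3,6], [2,5,6], [4,5,6]

giving chain groups C_0 ≅ Z^7, C_1 ≅ Z^18, C_2 ≅ Z^12.

∂_1: C_1 → C_0 is given by ∂[p,q] = [q] − [p].
This gives a 7×18 integer matrix of rank 6; reducing to Smith normal form yields diagonal entries (1,1,1,1,1,1).

The boundary map ∂_2: C_2 → C_1 maps a triangle to the signed sum of its edges. For instance
  ∂[4,5,6] = [5,6] − [4,6] + [4,5],
  ∂[2,5,6] = [5,6] − [2,6] + [2,5].
As a 18×12 matrix over Z this has rank 12, with invariant factors (1,1,1,1,1,1,1,1,1,1,1,2).

Computing H_k = (kernel of ∂_k) / (image of ∂_{k+1}):

  H_1: rank ker ∂_1 − rank ∂_2 = (18 − 6) − 12 = 0, and ∂_2 has invariant factor 2 > 1, so H_1 ≅ Z/2Z.

H_1 = Z/2Z.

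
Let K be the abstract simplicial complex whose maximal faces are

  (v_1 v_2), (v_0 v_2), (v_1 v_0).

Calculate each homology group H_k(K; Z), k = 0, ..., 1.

H_0 ≅ Z,  H_1 ≅ Z.

Fix the vertex order v_0 < v_1 < v_2 and write every simplex with vertices in increasing order. Then dim K = 1 and the simplices of K are:

  0-simplices (3): [v_0], [v_1], [v_2]
  1-simplices (3): [v_0,v_1], [v_0,v_2], [v_1,v_2]

giving chain groups C_0 ≅ Z^3, C_1 ≅ Z^3.

∂_1: C_1 → C_0 maps an edge to its endpoints' difference, ∂[p,q] = q − p.
As a 3×3 matrix over Z this has rank 2, with invariant factors (1,1).

Now H_k = ker ∂_k / im ∂_{k+1}, so:

  H_0: rank C_0 − rank ∂_1 = 3 − 2 = 1, and the invariant factors of ∂_1 are all 1, so H_0 = Z.
  H_1: rank ker ∂_1 − rank ∂_2 = (3 − 2) − 0 = 1, and there is no ∂_2, so H_1 = Z.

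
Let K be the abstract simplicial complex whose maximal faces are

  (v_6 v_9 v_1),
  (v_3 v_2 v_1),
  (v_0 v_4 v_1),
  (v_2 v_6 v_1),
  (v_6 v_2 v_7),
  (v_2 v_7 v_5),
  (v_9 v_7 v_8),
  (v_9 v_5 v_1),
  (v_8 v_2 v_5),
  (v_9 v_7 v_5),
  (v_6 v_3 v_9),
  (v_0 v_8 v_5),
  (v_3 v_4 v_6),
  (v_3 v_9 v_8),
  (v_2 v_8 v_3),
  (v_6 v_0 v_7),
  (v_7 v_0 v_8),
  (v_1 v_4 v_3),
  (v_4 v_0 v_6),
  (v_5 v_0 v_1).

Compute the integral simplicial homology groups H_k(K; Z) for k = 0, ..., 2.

Take the total order v_0 < v_1 < v_2 < v_3 < v_4 < v_5 < v_6 < v_7 < v_8 < v_9 on the vertex set. Then K (dimension 2) consists of the simplices:

  0-simplices (10): [v_0], [v_1], [v_2], [v_3], [v_4], [v_5], [v_6], [v_7], [v_8], [v_9]
  1-simplices (30): (30 of them)
  2-simplices (20): (20 of them)

Hence C_0 ≅ Z^10, C_1 ≅ Z^30, C_2 ≅ Z^20.

Boundary ∂_1: C_1 → C_0 is given by ∂[p,q] = [q] − [p]. For instance
  ∂[v_3,v_9] = [v_9] − [v_3].
As a 10×30 matrix over Z this has rank 9, with invariant factors (1,1,1,1,1,1,1,1,1).

Boundary ∂_2: C_2 → C_1 sends each 2-simplex [p,q,r] to [q,r] − [p,r] + [p,q]. For instance
  ∂[v_0,v_1,v_5] = [v_1,v_5] − [v_0,v_5] + [v_0,v_1],
  ∂[v_7,v_8,v_9] = [v_8,v_9] − [v_7,v_9] + [v_7,v_8].
The 30×20 boundary matrix has rank 20 and Smith normal form diag(1,1,1,1,1,1,1,1,1,1,1,1,1,1,1,1,1,1,1,2).

Computing H_k = (kernel of ∂_k) / (image of ∂_{k+1}):

  H_0: rank C_0 − rank ∂_1 = 10 − 9 = 1, and the invariant factors of ∂_1 are all 1, so H_0 = Z.
  H_1: rank ker ∂_1 − rank ∂_2 = (30 − 9) − 20 = 1, and ∂_2 has invariant factor 2 > 1, so H_1 = Z ⊕ Z/2Z.
  H_2: rank ker ∂_2 − rank ∂_3 = (20 − 20) − 0 = 0, and there is no ∂_3, so H_2 = 0.

(K is a triangulation of the Klein bottle.)

H_0 = Z,  H_1 = Z ⊕ Z/2Z,  H_2 = 0.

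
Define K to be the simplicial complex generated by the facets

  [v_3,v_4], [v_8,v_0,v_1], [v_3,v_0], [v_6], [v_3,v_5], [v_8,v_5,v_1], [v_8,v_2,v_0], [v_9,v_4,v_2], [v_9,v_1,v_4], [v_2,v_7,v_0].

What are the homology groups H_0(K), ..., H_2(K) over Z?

H_0 = Z^2,  H_1 = Z^3,  H_2 = 0.

K has 10 vertices, 17 edges, 6 triangles.
rank ∂_0 = 0, rank ∂_1 = 8 ⇒ b_0 = 10 − 0 − 8 = 2; all invariant factors of ∂_1 are 1 so no torsion. So H_0 = Z^2.
rank ∂_1 = 8, rank ∂_2 = 6 ⇒ b_1 = 17 − 8 − 6 = 3; all invariant factors of ∂_2 are 1 so no torsion. So H_1 = Z^3.
rank ∂_2 = 6, rank ∂_3 = 0 ⇒ b_2 = 6 − 6 − 0 = 0. So H_2 = 0.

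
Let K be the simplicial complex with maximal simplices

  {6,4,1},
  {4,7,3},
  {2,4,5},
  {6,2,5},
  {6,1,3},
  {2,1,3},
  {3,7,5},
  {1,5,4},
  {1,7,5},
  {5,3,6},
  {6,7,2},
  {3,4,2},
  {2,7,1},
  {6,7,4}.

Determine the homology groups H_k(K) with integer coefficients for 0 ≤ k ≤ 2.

Order the vertices as 1 < 2 < 3 < 4 < 5 < 6 < 7. Listing each simplex with vertices in this order, K has dimension 2 with simplices:

  0-simplices (7): [1], [2], [3], [4], [5], [6], [7]
  1-simplices (21): [1,2], [1,3], [1,4], [1,5], [1,6], [1,7], [2,3], [2,4], [2,5], [2,6], [2,7], [3,4], [3,5], [3,6], [3,7], [4,5], [4,6], [4,7], [5,6], [5,7], [6,7]
  2-simplices (14): [1,2,3], [1,2,7], [1,3,6], [1,4,5], [1,4,6], [1,5,7], [2,3,4], [2,4,5], [2,5,6], [2,6,7], [3,4,7], [3,5,6], [3,5,7], [4,6,7]

so the chain groups are C_0 ≅ Z^7, C_1 ≅ Z^21, C_2 ≅ Z^14.

∂_1: C_1 → C_0 is given by ∂[p,q] = [q] − [p]. For instance
  ∂[1,3] = [3] − [1].
The 7×21 boundary matrix has rank 6 and Smith normal form diag(1,1,1,1,1,1).

Boundary ∂_2: C_2 → C_1 maps a triangle to the signed sum of its edges. For instance
  ∂[2,4,5] = [4,5] − [2,5] + [2,4],
  ∂[3,4,7] = [4,7] − [3,7] + [3,4].
The 21×14 boundary matrix has rank 13 and Smith normal form diag(1,1,1,1,1,1,1,1,1,1,1,1,1).

Computing H_k = (kernel of ∂_k) / (image of ∂_{k+1}):

  H_0: rank C_0 − rank ∂_1 = 7 − 6 = 1, and the invariant factors of ∂_1 are all 1, so H_0 = Z.
  H_1: rank ker ∂_1 − rank ∂_2 = (21 − 6) − 13 = 2, and the invariant factors of ∂_2 are all 1, so H_1 = Z^2.
  H_2: rank ker ∂_2 − rank ∂_3 = (14 − 13) − 0 = 1, and there is no ∂_3, so H_2 = Z.

(K is a triangulation of the torus T^2.)

H_0 = Z,  H_1 = Z^2,  H_2 = Z.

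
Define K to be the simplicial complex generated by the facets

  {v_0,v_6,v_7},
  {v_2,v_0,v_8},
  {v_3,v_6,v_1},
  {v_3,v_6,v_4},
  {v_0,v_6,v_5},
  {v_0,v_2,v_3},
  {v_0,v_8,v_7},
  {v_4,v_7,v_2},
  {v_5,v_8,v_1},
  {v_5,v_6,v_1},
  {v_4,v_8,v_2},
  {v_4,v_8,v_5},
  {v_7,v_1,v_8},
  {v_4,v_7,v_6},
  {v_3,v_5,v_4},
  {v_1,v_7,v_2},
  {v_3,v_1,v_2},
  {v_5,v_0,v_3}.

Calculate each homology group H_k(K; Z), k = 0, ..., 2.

Fix the vertex order v_0 < v_1 < v_2 < v_3 < v_4 < v_5 < v_6 < v_7 < v_8 and write every simplex with vertices in increasing order. Then dim K = 2 and the simplices of K are:

  0-simplices (9): [v_0], [v_1], [v_2], [v_3], [v_4], [v_5], [v_6], [v_7], [v_8]
  1-simplices (27): (27 of them)
  2-simplices (18): (18 of them)

Hence C_0 ≅ Z^9, C_1 ≅ Z^27, C_2 ≅ Z^18.

The boundary map ∂_1: C_1 → C_0 is given by ∂[p,q] = [q] − [p]. For instance
  ∂[v_6,v_7] = [v_7] − [v_6].
The 9×27 boundary matrix has rank 8 and Smith normal form diag(1,1,1,1,1,1,1,1).

Boundary ∂_2: C_2 → C_1 acts by ∂[p,q,r] = [q,r] − [p,r] + [p,q]. For instance
  ∂[v_1,v_2,v_7] = [v_2,v_7] − [v_1,v_7] + [v_1,v_2],
  ∂[v_0,v_2,v_3] = [v_2,v_3] − [v_0,v_3] + [v_0,v_2].
This gives a 27×18 integer matrix of rank 18; reducing to Smith normal form yields diagonal entries (1,1,1,1,1,1,1,1,1,1,1,1,1,1,1,1,1,2).

From H_k ≅ ker(∂_k) / im(∂_{k+1}) we obtain:

  H_0: rank C_0 − rank ∂_1 = 9 − 8 = 1, and the invariant factors of ∂_1 are all 1, so H_0 ≅ Z.
  H_1: rank ker ∂_1 − rank ∂_2 = (27 − 8) − 18 = 1, and ∂_2 has invariant factor 2 > 1, so H_1 ≅ Z ⊕ Z/2Z.
  H_2: rank ker ∂_2 − rank ∂_3 = (18 − 18) − 0 = 0, and there is no ∂_3, so H_2 ≅ 0.

As a check, the Euler characteristic is 9 − 27 + 18 = 0, which agrees with 1 − 1 + 0 = 0.

H_0 = Z,  H_1 = Z ⊕ Z/2Z,  H_2 = 0.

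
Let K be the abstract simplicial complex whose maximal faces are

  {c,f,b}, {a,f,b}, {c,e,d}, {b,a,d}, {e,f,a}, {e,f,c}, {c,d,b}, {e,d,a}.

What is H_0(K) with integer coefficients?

We work with the vertex ordering a < b < c < d < e < f. The simplices of K, each written with vertices in increasing order, are:

  0-simplices (6): a, b, c, d, e, f
  1-simplices (12): ab, ad, ae, af, bc, bd, bf, cd, ce, cf, de, ef
  2-simplices (8): abd, abf, ade, aef, bcd, bcf, cde, cef

so the chain groups are C_0 ≅ Z^6, C_1 ≅ Z^12, C_2 ≅ Z^8.

∂_1: C_1 → C_0 maps an edge to its endpoints' difference, ∂[p,q] = q − p.
This gives a 6×12 integer matrix of rank 5; reducing to Smith normal form yields diagonal entries (1,1,1,1,1).

Boundary ∂_2: C_2 → C_1 acts by ∂[p,q,r] = [q,r] − [p,r] + [p,q]. For instance
  ∂abd = bd − ad + ab,
  ∂cde = de − ce + cd.
The resulting 12×8 matrix has rank 7, and its Smith normal form has invariant factors (1,1,1,1,1,1,1).

Now H_k = ker ∂_k / im ∂_{k+1}, so:

  H_0: rank C_0 − rank ∂_1 = 6 − 5 = 1, and the invariant factors of ∂_1 are all 1, so H_0 ≅ Z.

H_0 ≅ Z.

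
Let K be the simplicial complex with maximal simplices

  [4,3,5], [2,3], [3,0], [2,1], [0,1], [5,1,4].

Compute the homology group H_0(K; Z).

Order the vertices as 0 < 1 < 2 < 3 < 4 < 5. Listing each simplex with vertices in this order, K has dimension 2 with simplices:

  0-simplices (6): [0], [1], [2], [3], [4], [5]
  1-simplices (9): [0,1], [0,3], [1,2], [1,4], [1,5], [2,3], [3,4], [3,5], [4,5]
  2-simplices (2): [1,4,5], [3,4,5]

Hence C_0 ≅ Z^6, C_1 ≅ Z^9, C_2 ≅ Z^2.

∂_1: C_1 → C_0 is given by ∂[p,q] = [q] − [p].
As a 6×9 matrix over Z this has rank 5, with invariant factors (1,1,1,1,1).

∂_2: C_2 → C_1 maps a triangle to the signed sum of its edges. For instance
  ∂[3,4,5] = [4,5] − [3,5] + [3,4],
  ∂[1,4,5] = [4,5] − [1,5] + [1,4].
As a 9×2 matrix over Z this has rank 2, with invariant factors (1,1).

Reading off H_k = ker ∂_k / im ∂_{k+1}:

  H_0: rank C_0 − rank ∂_1 = 6 − 5 = 1, and the invariant factors of ∂_1 are all 1, so H_0 ≅ Z.

H_0 = Z.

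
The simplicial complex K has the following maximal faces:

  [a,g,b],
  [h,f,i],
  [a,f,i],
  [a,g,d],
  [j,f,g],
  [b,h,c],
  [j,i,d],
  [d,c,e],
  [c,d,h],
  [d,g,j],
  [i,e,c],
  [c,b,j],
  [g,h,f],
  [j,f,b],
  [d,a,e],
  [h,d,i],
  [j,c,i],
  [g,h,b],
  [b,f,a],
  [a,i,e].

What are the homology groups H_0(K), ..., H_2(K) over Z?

Fix the vertex order a < b < c < d < e < f < g < h < i < j and write every simplex with vertices in increasing order. Then dim K = 2 and the simplices of K are:

  0-simplices (10): a, b, c, d, e, f, g, h, i, j
  1-simplices (30): ab, ad, ae, af, ag, ai, bc, bf, bg, bh, bj, cd, ce, ch, ci, cj, de, dg, dh, di, dj, ei, fg, fh, fi, fj, gh, gj, hi, ij
  2-simplices (20): abf, abg, ade, adg, aei, afi, bch, bcj, bfj, bgh, cde, cdh, cei, cij, dgj, dhi, dij, fgh, fgj, fhi

so the chain groups are C_0 ≅ Z^10, C_1 ≅ Z^30, C_2 ≅ Z^20.

Boundary ∂_1: C_1 → C_0 is given by ∂[p,q] = [q] − [p]. For instance
  ∂bj = j − b.
The 10×30 boundary matrix has rank 9 and Smith normal form diag(1,1,1,1,1,1,1,1,1).

Boundary ∂_2: C_2 → C_1 maps a triangle to the signed sum of its edges. For instance
  ∂cdh = dh − ch + cd,
  ∂cde = de − ce + cd.
The 30×20 boundary matrix has rank 20 and Smith normal form diag(1,1,1,1,1,1,1,1,1,1,1,1,1,1,1,1,1,1,1,2).

Reading off H_k = ker ∂_k / im ∂_{k+1}:

  H_0: rank C_0 − rank ∂_1 = 10 − 9 = 1, and the invariant factors of ∂_1 are all 1, so H_0 = Z.
  H_1: rank ker ∂_1 − rank ∂_2 = (30 − 9) − 20 = 1, and ∂_2 has invariant factor 2 > 1, so H_1 = Z ⊕ Z/2Z.
  H_2: rank ker ∂_2 − rank ∂_3 = (20 − 20) − 0 = 0, and there is no ∂_3, so H_2 = 0.

H_0 ≅ Z,  H_1 ≅ Z ⊕ Z/2Z,  H_2 = 0.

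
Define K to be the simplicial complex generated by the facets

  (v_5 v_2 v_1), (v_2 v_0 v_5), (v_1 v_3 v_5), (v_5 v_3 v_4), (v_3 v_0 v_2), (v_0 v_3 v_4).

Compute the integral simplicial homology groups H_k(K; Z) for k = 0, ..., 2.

H_0 ≅ Z,  H_1 ≅ Z,  H_2 = 0.

Take the total order v_0 < v_1 < v_2 < v_3 < v_4 < v_5 on the vertex set. Then K (dimension 2) consists of the simplices:

  0-simplices (6): [v_0], [v_1], [v_2], [v_3], [v_4], [v_5]
  1-simplices (12): [v_0,v_2], [v_0,v_3], [v_0,v_4], [v_0,v_5], [v_1,v_2], [v_1,v_3], [v_1,v_5], [v_2,v_3], [v_2,v_5], [v_3,v_4], [v_3,v_5], [v_4,v_5]
  2-simplices (6): [v_0,v_2,v_3], [v_0,v_2,v_5], [v_0,v_3,v_4], [v_1,v_2,v_5], [v_1,v_3,v_5], [v_3,v_4,v_5]

Hence C_0 ≅ Z^6, C_1 ≅ Z^12, C_2 ≅ Z^6.

The boundary map ∂_1: C_1 → C_0 is given by ∂[p,q] = [q] − [p]. For instance
  ∂[v_0,v_3] = [v_3] − [v_0].
The resulting 6×12 matrix has rank 5, and its Smith normal form has invariant factors (1,1,1,1,1).

The boundary map ∂_2: C_2 → C_1 acts by ∂[p,q,r] = [q,r] − [p,r] + [p,q]. For instance
  ∂[v_0,v_3,v_4] = [v_3,v_4] − [v_0,v_4] + [v_0,v_3],
  ∂[v_0,v_2,v_3] = [v_2,v_3] − [v_0,v_3] + [v_0,v_2].
The 12×6 boundary matrix has rank 6 and Smith normal form diag(1,1,1,1,1,1).

Reading off H_k = ker ∂_k / im ∂_{k+1}:

  H_0: rank C_0 − rank ∂_1 = 6 − 5 = 1, and the invariant factors of ∂_1 are all 1, so H_0 = Z.
  H_1: rank ker ∂_1 − rank ∂_2 = (12 − 5) − 6 = 1, and the invariant factors of ∂_2 are all 1, so H_1 = Z.
  H_2: rank ker ∂_2 − rank ∂_3 = (6 − 6) − 0 = 0, and there is no ∂_3, so H_2 = 0.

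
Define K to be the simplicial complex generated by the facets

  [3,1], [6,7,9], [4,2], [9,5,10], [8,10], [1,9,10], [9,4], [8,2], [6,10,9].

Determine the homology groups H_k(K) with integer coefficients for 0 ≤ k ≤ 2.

Take the total order 1 < 2 < 3 < 4 < 5 < 6 < 7 < 8 < 9 < 10 on the vertex set. Then K (dimension 2) consists of the simplices:

  0-simplices (10): [1], [2], [3], [4], [5], [6], [7], [8], [9], [10]
  1-simplices (14): [1,3], [1,9], [1,10], [2,4], [2,8], [4,9], [5,9], [5,10], [6,7], [6,9], [6,10], [7,9], [8,10], [9,10]
  2-simplices (4): [1,9,10], [5,9,10], [6,7,9], [6,9,10]

Hence C_0 ≅ Z^10, C_1 ≅ Z^14, C_2 ≅ Z^4.

∂_1: C_1 → C_0 is given by ∂[p,q] = [q] − [p].
The 10×14 boundary matrix has rank 9 and Smith normal form diag(1,1,1,1,1,1,1,1,1).

Boundary ∂_2: C_2 → C_1 acts by ∂[p,q,r] = [q,r] − [p,r] + [p,q]. For instance
  ∂[6,9,10] = [9,10] − [6,10] + [6,9],
  ∂[6,7,9] = [7,9] − [6,9] + [6,7].
The 14×4 boundary matrix has rank 4 and Smith normal form diag(1,1,1,1).

Computing H_k = (kernel of ∂_k) / (image of ∂_{k+1}):

  H_0: rank C_0 − rank ∂_1 = 10 − 9 = 1, and the invariant factors of ∂_1 are all 1, so H_0 = Z.
  H_1: rank ker ∂_1 − rank ∂_2 = (14 − 9) − 4 = 1, and the invariant factors of ∂_2 are all 1, so H_1 = Z.
  H_2: rank ker ∂_2 − rank ∂_3 = (4 − 4) − 0 = 0, and there is no ∂_3, so H_2 = 0.

H_0 = Z,  H_1 = Z,  H_2 = 0.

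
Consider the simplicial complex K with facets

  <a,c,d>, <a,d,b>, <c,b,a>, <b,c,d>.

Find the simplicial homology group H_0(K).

Take the total order a < b < c < d on the vertex set. Then K (dimension 2) consists of the simplices:

  0-simplices (4): a, b, c, d
  1-simplices (6): ab, ac, ad, bc, bd, cd
  2-simplices (4): abc, abd, acd, bcd

giving chain groups C_0 ≅ Z^4, C_1 ≅ Z^6, C_2 ≅ Z^4.

The boundary map ∂_1: C_1 → C_0 is given by ∂[p,q] = [q] − [p]. For instance
  ∂bc = c − b.
The resulting 4×6 matrix has rank 3, and its Smith normal form has invariant factors (1,1,1).

Boundary ∂_2: C_2 → C_1 sends each 2-simplex [p,q,r] to [q,r] − [p,r] + [p,q]. For instance
  ∂abd = bd − ad + ab,
  ∂acd = cd − ad + ac.
The resulting 6×4 matrix has rank 3, and its Smith normal form has invariant factors (1,1,1).

From H_k ≅ ker(∂_k) / im(∂_{k+1}) we obtain:

  H_0: rank C_0 − rank ∂_1 = 4 − 3 = 1, and the invariant factors of ∂_1 are all 1, so H_0 ≅ Z.

H_0 = Z.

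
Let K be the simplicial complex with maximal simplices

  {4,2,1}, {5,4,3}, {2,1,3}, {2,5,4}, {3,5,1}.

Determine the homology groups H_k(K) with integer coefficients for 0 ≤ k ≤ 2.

Fix the vertex order 1 < 2 < 3 < 4 < 5 and write every simplex with vertices in increasing order. Then dim K = 2 and the simplices of K are:

  0-simplices (5): [1], [2], [3], [4], [5]
  1-simplices (10): [1,2], [1,3], [1,4], [1,5], [2,3], [2,4], [2,5], [3,4], [3,5], [4,5]
  2-simplices (5): [1,2,3], [1,2,4], [1,3,5], [2,4,5], [3,4,5]

so the chain groups are C_0 ≅ Z^5, C_1 ≅ Z^10, C_2 ≅ Z^5.

Boundary ∂_1: C_1 → C_0 sends each edge [p,q] (with p < q) to q − p. For instance
  ∂[1,4] = [4] − [1].
The resulting 5×10 matrix has rank 4, and its Smith normal form has invariant factors (1,1,1,1).

The boundary map ∂_2: C_2 → C_1 maps a triangle to the signed sum of its edges. For instance
  ∂[3,4,5] = [4,5] − [3,5] + [3,4],
  ∂[1,2,4] = [2,4] − [1,4] + [1,2].
This gives a 10×5 integer matrix of rank 5; reducing to Smith normal form yields diagonal entries (1,1,1,1,1).

Reading off H_k = ker ∂_k / im ∂_{k+1}:

  H_0: rank C_0 − rank ∂_1 = 5 − 4 = 1, and the invariant factors of ∂_1 are all 1, so H_0 = Z.
  H_1: rank ker ∂_1 − rank ∂_2 = (10 − 4) − 5 = 1, and the invariant factors of ∂_2 are all 1, so H_1 = Z.
  H_2: rank ker ∂_2 − rank ∂_3 = (5 − 5) − 0 = 0, and there is no ∂_3, so H_2 = 0.

H_0 = Z,  H_1 = Z,  H_2 = 0.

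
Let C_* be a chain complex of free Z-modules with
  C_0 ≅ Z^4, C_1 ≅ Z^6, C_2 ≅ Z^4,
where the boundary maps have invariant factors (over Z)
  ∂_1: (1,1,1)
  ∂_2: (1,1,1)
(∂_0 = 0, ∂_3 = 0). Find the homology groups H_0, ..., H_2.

H_0 ≅ Z,  H_1 = 0,  H_2 ≅ Z.

H_0: b_0 = 4 − 0 − 3 = 1; torsion from ∂_1 factors > 1: none. So H_0 ≅ Z.
H_1: b_1 = 6 − 3 − 3 = 0; torsion from ∂_2 factors > 1: none. So H_1 ≅ 0.
H_2: b_2 = 4 − 3 − 0 = 1; torsion from ∂_3 factors > 1: none. So H_2 ≅ Z.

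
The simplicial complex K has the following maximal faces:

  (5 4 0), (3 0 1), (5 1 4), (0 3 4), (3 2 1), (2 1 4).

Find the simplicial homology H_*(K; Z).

H_0 = Z,  H_1 = Z,  H_2 = 0.

Fix the vertex order 0 < 1 < 2 < 3 < 4 < 5 and write every simplex with vertices in increasing order. Then dim K = 2 and the simplices of K are:

  0-simplices (6): [0], [1], [2], [3], [4], [5]
  1-simplices (12): [0,1], [0,3], [0,4], [0,5], [1,2], [1,3], [1,4], [1,5], [2,3], [2,4], [3,4], [4,5]
  2-simplices (6): [0,1,3], [0,3,4], [0,4,5], [1,2,3], [1,2,4], [1,4,5]

so the chain groups are C_0 ≅ Z^6, C_1 ≅ Z^12, C_2 ≅ Z^6.

The boundary map ∂_1: C_1 → C_0 sends each edge [p,q] (with p < q) to q − p.
As a 6×12 matrix over Z this has rank 5, with invariant factors (1,1,1,1,1).

The boundary map ∂_2: C_2 → C_1 maps a triangle to the signed sum of its edges. For instance
  ∂[1,2,3] = [2,3] − [1,3] + [1,2],
  ∂[0,3,4] = [3,4] − [0,4] + [0,3].
The resulting 12×6 matrix has rank 6, and its Smith normal form has invariant factors (1,1,1,1,1,1).

Reading off H_k = ker ∂_k / im ∂_{k+1}:

  H_0: rank C_0 − rank ∂_1 = 6 − 5 = 1, and the invariant factors of ∂_1 are all 1, so H_0 = Z.
  H_1: rank ker ∂_1 − rank ∂_2 = (12 − 5) − 6 = 1, and the invariant factors of ∂_2 are all 1, so H_1 = Z.
  H_2: rank ker ∂_2 − rank ∂_3 = (6 − 6) − 0 = 0, and there is no ∂_3, so H_2 = 0.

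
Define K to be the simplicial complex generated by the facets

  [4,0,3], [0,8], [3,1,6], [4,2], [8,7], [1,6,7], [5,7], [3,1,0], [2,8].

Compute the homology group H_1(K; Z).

H_1 ≅ Z^2.

Order the vertices as 0 < 1 < 2 < 3 < 4 < 5 < 6 < 7 < 8. Listing each simplex with vertices in this order, K has dimension 2 with simplices:

  0-simplices (9): [0], [1], [2], [3], [4], [5], [6], [7], [8]
  1-simplices (14): [0,1], [0,3], [0,4], [0,8], [1,3], [1,6], [1,7], [2,4], [2,8], [3,4], [3,6], [5,7], [6,7], [7,8]
  2-simplices (4): [0,1,3], [0,3,4], [1,3,6], [1,6,7]

giving chain groups C_0 ≅ Z^9, C_1 ≅ Z^14, C_2 ≅ Z^4.

The boundary map ∂_1: C_1 → C_0 is given by ∂[p,q] = [q] − [p].
The resulting 9×14 matrix has rank 8, and its Smith normal form has invariant factors (1,1,1,1,1,1,1,1).

The boundary map ∂_2: C_2 → C_1 maps a triangle to the signed sum of its edges. For instance
  ∂[1,3,6] = [3,6] − [1,6] + [1,3],
  ∂[0,1,3] = [1,3] − [0,3] + [0,1].
This gives a 14×4 integer matrix of rank 4; reducing to Smith normal form yields diagonal entries (1,1,1,1).

Computing H_k = (kernel of ∂_k) / (image of ∂_{k+1}):

  H_1: rank ker ∂_1 − rank ∂_2 = (14 − 8) − 4 = 2, and the invariant factors of ∂_2 are all 1, so H_1 = Z^2.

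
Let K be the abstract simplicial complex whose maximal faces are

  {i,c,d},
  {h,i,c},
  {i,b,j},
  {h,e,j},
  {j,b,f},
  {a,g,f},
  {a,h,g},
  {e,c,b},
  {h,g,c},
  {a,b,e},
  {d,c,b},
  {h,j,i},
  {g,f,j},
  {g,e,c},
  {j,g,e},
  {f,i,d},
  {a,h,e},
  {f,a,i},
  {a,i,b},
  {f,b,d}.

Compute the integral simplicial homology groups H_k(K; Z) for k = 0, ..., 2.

H_0 ≅ Z,  H_1 ≅ Z ⊕ Z/2,  H_2 = 0.

We work with the vertex ordering a < b < c < d < e < f < g < h < i < j. The simplices of K, each written with vertices in increasing order, are:

  0-simplices (10): a, b, c, d, e, f, g, h, i, j
  1-simplices (30): ab, ae, af, ag, ah, ai, bc, bd, be, bf, bi, bj, cd, ce, cg, ch, ci, df, di, eg, eh, ej, fg, fi, fj, gh, gj, hi, hj, ij
  2-simplices (20): abe, abi, aeh, afg, afi, agh, bcd, bce, bdf, bfj, bij, cdi, ceg, cgh, chi, dfi, egj, ehj, fgj, hij

Hence C_0 ≅ Z^10, C_1 ≅ Z^30, C_2 ≅ Z^20.

Boundary ∂_1: C_1 → C_0 maps an edge to its endpoints' difference, ∂[p,q] = q − p. For instance
  ∂cd = d − c.
The resulting 10×30 matrix has rank 9, and its Smith normal form has invariant factors (1,1,1,1,1,1,1,1,1).

Boundary ∂_2: C_2 → C_1 acts by ∂[p,q,r] = [q,r] − [p,r] + [p,q]. For instance
  ∂egj = gj − ej + eg,
  ∂bcd = cd − bd + bc.
The resulting 30×20 matrix has rank 20, and its Smith normal form has invariant factors (1,1,1,1,1,1,1,1,1,1,1,1,1,1,1,1,1,1,1,2).

Computing H_k = (kernel of ∂_k) / (image of ∂_{k+1}):

  H_0: rank C_0 − rank ∂_1 = 10 − 9 = 1, and the invariant factors of ∂_1 are all 1, so H_0 = Z.
  H_1: rank ker ∂_1 − rank ∂_2 = (30 − 9) − 20 = 1, and ∂_2 has invariant factor 2 > 1, so H_1 = Z ⊕ Z/2.
  H_2: rank ker ∂_2 − rank ∂_3 = (20 − 20) − 0 = 0, and there is no ∂_3, so H_2 = 0.

(K is a triangulation of the Klein bottle.)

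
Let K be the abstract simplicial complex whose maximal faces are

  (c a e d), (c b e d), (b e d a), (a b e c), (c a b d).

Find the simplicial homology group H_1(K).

Order the vertices as a < b < c < d < e. Listing each simplex with vertices in this order, K has dimension 3 with simplices:

  0-simplices (5): a, b, c, d, e
  1-simplices (10): ab, ac, ad, ae, bc, bd, be, cd, ce, de
  2-simplices (10): abc, abd, abe, acd, ace, ade, bcd, bce, bde, cde
  3-simplices (5): abcd, abce, abde, acde, bcde

giving chain groups C_0 ≅ Z^5, C_1 ≅ Z^10, C_2 ≅ Z^10, C_3 ≅ Z^5.

The boundary map ∂_1: C_1 → C_0 is given by ∂[p,q] = [q] − [p]. For instance
  ∂de = e − d.
The resulting 5×10 matrix has rank 4, and its Smith normal form has invariant factors (1,1,1,1).

Boundary ∂_2: C_2 → C_1 acts by ∂[p,q,r] = [q,r] − [p,r] + [p,q]. For instance
  ∂acd = cd − ad + ac,
  ∂bcd = cd − bd + bc.
The resulting 10×10 matrix has rank 6, and its Smith normal form has invariant factors (1,1,1,1,1,1).

The boundary map ∂_3: C_3 → C_2 sends each 3-simplex σ to the alternating sum Σ_i (−1)^i (σ with its i-th vertex removed). For instance
  ∂abde = bde − ade + abe − abd,
  ∂abcd = bcd − acd + abd − abc.
This gives a 10×5 integer matrix of rank 4; reducing to Smith normal form yields diagonal entries (1,1,1,1).

Computing H_k = (kernel of ∂_k) / (image of ∂_{k+1}):

  H_1: rank ker ∂_1 − rank ∂_2 = (10 − 4) − 6 = 0, and the invariant factors of ∂_2 are all 1, so H_1 = 0.

H_1 = 0.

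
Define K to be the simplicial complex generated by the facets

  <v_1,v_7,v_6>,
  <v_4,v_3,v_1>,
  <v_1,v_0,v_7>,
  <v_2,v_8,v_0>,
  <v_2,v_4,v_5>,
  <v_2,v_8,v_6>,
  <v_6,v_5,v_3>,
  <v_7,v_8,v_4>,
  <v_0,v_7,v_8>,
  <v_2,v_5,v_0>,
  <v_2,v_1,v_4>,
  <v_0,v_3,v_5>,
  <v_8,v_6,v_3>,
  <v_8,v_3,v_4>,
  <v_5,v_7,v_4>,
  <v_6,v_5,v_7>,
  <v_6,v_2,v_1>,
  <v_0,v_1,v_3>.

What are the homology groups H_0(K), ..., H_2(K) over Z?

H_0 ≅ Z,  H_1 ≅ Z^2,  H_2 ≅ Z.

K has 9 vertices, 27 edges, 18 triangles.
rank ∂_0 = 0, rank ∂_1 = 8 ⇒ b_0 = 9 − 0 − 8 = 1; all invariant factors of ∂_1 are 1 so no torsion. So H_0 ≅ Z.
rank ∂_1 = 8, rank ∂_2 = 17 ⇒ b_1 = 27 − 8 − 17 = 2; all invariant factors of ∂_2 are 1 so no torsion. So H_1 ≅ Z^2.
rank ∂_2 = 17, rank ∂_3 = 0 ⇒ b_2 = 18 − 17 − 0 = 1. So H_2 ≅ Z.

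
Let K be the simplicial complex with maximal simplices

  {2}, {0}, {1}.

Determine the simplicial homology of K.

K has 3 vertices.
rank ∂_0 = 0, rank ∂_1 = 0 ⇒ b_0 = 3 − 0 − 0 = 3. So H_0 ≅ Z^3.

H_0 = Z^3.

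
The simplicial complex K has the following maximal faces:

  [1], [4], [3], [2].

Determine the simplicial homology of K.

Order the vertices as 1 < 2 < 3 < 4. Listing each simplex with vertices in this order, K has dimension 0 with simplices:

  0-simplices (4): [1], [2], [3], [4]

so the chain groups are C_0 ≅ Z^4.

Reading off H_k = ker ∂_k / im ∂_{k+1}:

  H_0: rank C_0 − rank ∂_1 = 4 − 0 = 4, and there is no ∂_1, so H_0 = Z^4.

H_0 = Z^4.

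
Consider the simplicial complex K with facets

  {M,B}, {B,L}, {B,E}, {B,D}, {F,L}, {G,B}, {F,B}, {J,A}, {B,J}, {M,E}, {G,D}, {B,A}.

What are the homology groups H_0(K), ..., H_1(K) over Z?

We work with the vertex ordering A < B < D < E < F < G < J < L < M. The simplices of K, each written with vertices in increasing order, are:

  0-simplices (9): A, B, D, E, F, G, J, L, M
  1-simplices (12): AB, AJ, BD, BE, BF, BG, BJ, BL, BM, DG, EM, FL

Hence C_0 ≅ Z^9, C_1 ≅ Z^12.

Boundary ∂_1: C_1 → C_0 is given by ∂[p,q] = [q] − [p]. For instance
  ∂DG = G − D.
The resulting 9×12 matrix has rank 8, and its Smith normal form has invariant factors (1,1,1,1,1,1,1,1).

Now H_k = ker ∂_k / im ∂_{k+1}, so:

  H_0: rank C_0 − rank ∂_1 = 9 − 8 = 1, and the invariant factors of ∂_1 are all 1, so H_0 = Z.
  H_1: rank ker ∂_1 − rank ∂_2 = (12 − 8) − 0 = 4, and there is no ∂_2, so H_1 = Z^4.

As a check, the Euler characteristic is 9 − 12 = -3, which agrees with 1 − 4 = -3.
(K is a triangulation of a wedge of 4 circles.)

H_0 = Z,  H_1 = Z^4.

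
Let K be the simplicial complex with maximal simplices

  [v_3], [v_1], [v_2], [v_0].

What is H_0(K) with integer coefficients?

H_0 = Z^4.

Fix the vertex order v_0 < v_1 < v_2 < v_3 and write every simplex with vertices in increasing order. Then dim K = 0 and the simplices of K are:

  0-simplices (4): [v_0], [v_1], [v_2], [v_3]

Hence C_0 ≅ Z^4.

From H_k ≅ ker(∂_k) / im(∂_{k+1}) we obtain:

  H_0: rank C_0 − rank ∂_1 = 4 − 0 = 4, and there is no ∂_1, so H_0 ≅ Z^4.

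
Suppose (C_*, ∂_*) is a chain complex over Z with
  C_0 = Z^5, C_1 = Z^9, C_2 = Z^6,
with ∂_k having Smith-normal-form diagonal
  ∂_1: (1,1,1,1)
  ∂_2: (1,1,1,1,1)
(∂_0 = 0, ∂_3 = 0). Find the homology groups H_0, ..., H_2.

H_0 = Z,  H_1 = 0,  H_2 = Z.

H_0: b_0 = 5 − 0 − 4 = 1; torsion from ∂_1 factors > 1: none. So H_0 = Z.
H_1: b_1 = 9 − 4 − 5 = 0; torsion from ∂_2 factors > 1: none. So H_1 = 0.
H_2: b_2 = 6 − 5 − 0 = 1; torsion from ∂_3 factors > 1: none. So H_2 = Z.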